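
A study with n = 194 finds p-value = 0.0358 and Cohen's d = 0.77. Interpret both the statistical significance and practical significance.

Statistically significant (p = 0.0358 < 0.05). Cohen's d = 0.77 indicates a medium effect size. Both statistical and practical significance should be considered.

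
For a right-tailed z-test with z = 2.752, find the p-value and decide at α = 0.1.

p = P(Z > 2.752) = 1 - Φ(2.752) ≈ 0.003. Since p < 0.1, reject H₀ (significant) at α = 0.1.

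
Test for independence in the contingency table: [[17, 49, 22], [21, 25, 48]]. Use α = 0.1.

χ² = 17.683. df = 2, critical = 4.605. Reject H₀. Variables are dependent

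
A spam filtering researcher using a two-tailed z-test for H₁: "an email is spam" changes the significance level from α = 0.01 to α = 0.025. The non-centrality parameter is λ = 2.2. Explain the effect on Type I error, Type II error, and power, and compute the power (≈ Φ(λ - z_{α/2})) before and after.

Increasing α from 0.01 to 0.025:
• Type I error rate increases (α is the Type I rate by definition).
• Critical value moves from z_{α/2} = 2.576 to 2.241, so power = Φ(λ - z_{α/2}) goes from Φ(2.2 - 2.576) = 0.353 to Φ(2.2 - 2.241) = 0.484.
• Type II error rate β = 1 - power therefore decreases (0.647 → 0.516).
Appropriate when false negatives are costly — here, a spam email lands in the inbox.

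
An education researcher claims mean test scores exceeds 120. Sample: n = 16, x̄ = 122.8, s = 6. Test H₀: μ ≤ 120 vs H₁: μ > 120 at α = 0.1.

t = (122.8 - 120)/(6/√16) = 1.867, df = 15. Critical t = 1.341. Reject H₀.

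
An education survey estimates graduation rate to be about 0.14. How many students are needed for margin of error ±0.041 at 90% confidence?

n = z²p(1-p)/E² = 1.645²×0.14×0.86/0.041² = 193.8 → n = 194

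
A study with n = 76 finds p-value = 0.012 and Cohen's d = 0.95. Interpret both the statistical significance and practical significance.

Statistically significant (p = 0.012 < 0.05). Cohen's d = 0.95 indicates a large effect size. Both statistical and practical significance should be considered.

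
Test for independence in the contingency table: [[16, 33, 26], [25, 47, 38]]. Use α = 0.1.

χ² = 0.056. df = 2, critical = 4.605. Fail to reject H₀. No evidence of dependence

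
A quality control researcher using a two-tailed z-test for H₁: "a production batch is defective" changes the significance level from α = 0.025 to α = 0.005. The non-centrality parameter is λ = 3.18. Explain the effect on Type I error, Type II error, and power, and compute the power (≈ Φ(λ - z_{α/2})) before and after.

Decreasing α from 0.025 to 0.005:
• Type I error rate decreases (α is the Type I rate by definition).
• Critical value moves from z_{α/2} = 2.241 to 2.807, so power = Φ(λ - z_{α/2}) goes from Φ(3.18 - 2.241) = 0.826 to Φ(3.18 - 2.807) = 0.645.
• Type II error rate β = 1 - power therefore increases (0.174 → 0.355).
Appropriate when false positives are costly — here, scrapping a good batch — wasted material and cost for no reason.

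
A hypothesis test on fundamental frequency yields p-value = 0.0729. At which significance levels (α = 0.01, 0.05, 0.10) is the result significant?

p = 0.0729. Significant at: α = 0.1.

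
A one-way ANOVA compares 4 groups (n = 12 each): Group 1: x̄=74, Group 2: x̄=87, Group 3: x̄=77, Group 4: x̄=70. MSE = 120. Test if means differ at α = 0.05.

Grand mean = 77.0. SS_between = 1896.0, MS_between = 632.0. F = 5.267, F_crit ≈ 2.816. Reject H₀.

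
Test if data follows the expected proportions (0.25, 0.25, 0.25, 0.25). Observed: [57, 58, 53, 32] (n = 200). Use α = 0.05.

Expected: [50.0, 50.0, 50.0, 50.0]. χ² = 8.92. df = 3, critical = 7.815. Reject H₀.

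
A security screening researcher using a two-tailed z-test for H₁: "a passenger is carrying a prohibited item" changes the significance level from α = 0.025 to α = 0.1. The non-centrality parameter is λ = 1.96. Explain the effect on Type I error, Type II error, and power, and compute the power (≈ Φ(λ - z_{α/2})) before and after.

Increasing α from 0.025 to 0.1:
• Type I error rate increases (α is the Type I rate by definition).
• Critical value moves from z_{α/2} = 2.241 to 1.645, so power = Φ(λ - z_{α/2}) goes from Φ(1.96 - 2.241) = 0.389 to Φ(1.96 - 1.645) = 0.624.
• Type II error rate β = 1 - power therefore decreases (0.611 → 0.376).
Appropriate when false negatives are costly — here, letting a prohibited item through — security breach.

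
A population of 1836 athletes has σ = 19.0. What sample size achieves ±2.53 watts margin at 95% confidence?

Without FPC: n₀ = (1.96×19.0/2.53)² = 216.66. With FPC: n = n₀N/(n₀+N-1) = 193.9 → n = 194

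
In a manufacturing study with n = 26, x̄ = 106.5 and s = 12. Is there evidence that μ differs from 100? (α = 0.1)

t = (x̄ - μ₀)/(s/√n) = (106.5 - 100)/(12/√26) = 2.762. df = 25, critical t = ±1.708. Reject H₀.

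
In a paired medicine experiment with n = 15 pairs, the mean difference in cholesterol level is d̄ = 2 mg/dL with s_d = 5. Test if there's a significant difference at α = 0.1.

t = d̄/(s_d/√n) = 2/(5/√15) = 1.549. df = 14, critical t = ±1.761. Fail to reject H₀.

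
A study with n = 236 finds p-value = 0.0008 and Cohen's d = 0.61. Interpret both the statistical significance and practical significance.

Statistically significant (p = 0.0008 < 0.05). Cohen's d = 0.61 indicates a medium effect size. Both statistical and practical significance should be considered.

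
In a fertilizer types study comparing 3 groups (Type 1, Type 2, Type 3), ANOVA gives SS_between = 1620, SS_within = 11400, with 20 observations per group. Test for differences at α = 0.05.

df_between = 2, df_within = 57. F = MS_between/MS_within = 810.0/200.0 = 4.05. F_crit ≈ 3.159. Reject H₀. At least one mean differs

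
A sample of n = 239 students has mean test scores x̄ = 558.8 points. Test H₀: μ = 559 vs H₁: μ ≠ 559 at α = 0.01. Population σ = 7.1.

z = (x̄ - μ₀)/(σ/√n) = (558.8 - 559)/(7.1/√239) = -0.435. Critical value: ±2.576. Since |-0.435| ≤ 2.576, Fail to reject H₀.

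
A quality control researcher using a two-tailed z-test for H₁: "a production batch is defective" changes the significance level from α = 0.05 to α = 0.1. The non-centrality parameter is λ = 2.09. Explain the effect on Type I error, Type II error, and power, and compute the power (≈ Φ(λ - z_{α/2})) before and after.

Increasing α from 0.05 to 0.1:
• Type I error rate increases (α is the Type I rate by definition).
• Critical value moves from z_{α/2} = 1.96 to 1.645, so power = Φ(λ - z_{α/2}) goes from Φ(2.09 - 1.96) = 0.552 to Φ(2.09 - 1.645) = 0.672.
• Type II error rate β = 1 - power therefore decreases (0.448 → 0.328).
Appropriate when false negatives are costly — here, shipping a defective batch — faulty products reach customers.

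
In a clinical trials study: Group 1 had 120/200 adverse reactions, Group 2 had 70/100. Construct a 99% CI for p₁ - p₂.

p̂₁ = 0.6, p̂₂ = 0.7. Difference = -0.1. CI = (-0.248, 0.048)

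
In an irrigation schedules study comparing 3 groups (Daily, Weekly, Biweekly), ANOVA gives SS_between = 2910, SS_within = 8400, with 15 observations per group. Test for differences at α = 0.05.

df_between = 2, df_within = 42. F = MS_between/MS_within = 1455.0/200.0 = 7.275. F_crit ≈ 3.22. Reject H₀. At least one mean differs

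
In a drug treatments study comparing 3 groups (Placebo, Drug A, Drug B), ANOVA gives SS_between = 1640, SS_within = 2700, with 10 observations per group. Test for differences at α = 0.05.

df_between = 2, df_within = 27. F = MS_between/MS_within = 820.0/100.0 = 8.2. F_crit ≈ 3.354. Reject H₀. At least one mean differs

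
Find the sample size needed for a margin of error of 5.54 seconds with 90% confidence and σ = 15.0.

n = (z*σ/E)² = (1.645×15.0/5.54)² = 19.8 → n = 20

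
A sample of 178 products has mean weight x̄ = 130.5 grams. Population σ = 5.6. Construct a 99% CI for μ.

CI = x̄ ± z*(σ/√n) = 130.5 ± 2.576(5.6/√178) = 130.5 ± 1.08 = (129.42, 131.58)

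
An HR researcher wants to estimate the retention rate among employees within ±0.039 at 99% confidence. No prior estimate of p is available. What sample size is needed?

Conservative approach: use p = 0.5 (maximizes p(1-p) = 0.25). n = z²(0.25)/E² = 2.576²×0.25/0.039² = 1090.7 → n = 1091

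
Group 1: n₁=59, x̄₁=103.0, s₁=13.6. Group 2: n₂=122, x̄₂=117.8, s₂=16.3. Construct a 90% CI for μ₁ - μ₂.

Difference = -14.8. SE = √(13.6²/59 + 16.3²/122) = 2.305. CI = (-18.59, -11.01)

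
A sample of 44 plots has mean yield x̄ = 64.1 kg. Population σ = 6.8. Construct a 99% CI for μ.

CI = x̄ ± z*(σ/√n) = 64.1 ± 2.576(6.8/√44) = 64.1 ± 2.64 = (61.46, 66.74)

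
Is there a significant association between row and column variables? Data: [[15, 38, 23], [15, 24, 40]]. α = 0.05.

χ² = 7.693. df = 2, critical = 5.991. Reject H₀. Variables are dependent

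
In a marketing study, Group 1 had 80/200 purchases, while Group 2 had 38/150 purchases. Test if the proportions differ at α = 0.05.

p̂₁ = 0.4, p̂₂ = 0.253, pooled p̂ = 0.337. z = 2.872. Critical: ±1.96. Reject H₀.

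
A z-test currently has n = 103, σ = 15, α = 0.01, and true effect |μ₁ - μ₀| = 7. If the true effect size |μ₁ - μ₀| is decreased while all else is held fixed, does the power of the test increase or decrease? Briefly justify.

Power decreases: a smaller true effect decreases the non-centrality λ = |μ₁ - μ₀|/(σ/√n).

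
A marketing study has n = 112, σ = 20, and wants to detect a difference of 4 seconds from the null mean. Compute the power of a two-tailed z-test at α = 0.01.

SE = σ/√n = 20/√112 = 1.89. Non-centrality λ = d/SE = 4/1.89 = 2.117. Power ≈ Φ(λ - z_{α/2}) = Φ(2.117 - 2.576) = Φ(-0.459) = 0.323.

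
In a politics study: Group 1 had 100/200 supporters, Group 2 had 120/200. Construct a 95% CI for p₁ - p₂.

p̂₁ = 0.5, p̂₂ = 0.6. Difference = -0.1. CI = (-0.197, -0.003)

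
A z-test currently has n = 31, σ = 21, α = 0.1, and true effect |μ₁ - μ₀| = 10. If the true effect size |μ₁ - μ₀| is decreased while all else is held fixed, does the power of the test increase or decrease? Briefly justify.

Power decreases: a smaller true effect decreases the non-centrality λ = |μ₁ - μ₀|/(σ/√n).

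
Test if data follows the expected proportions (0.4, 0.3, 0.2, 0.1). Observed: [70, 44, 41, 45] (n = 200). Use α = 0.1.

Expected: [80.0, 60.0, 40.0, 20.0]. χ² = 36.792. df = 3, critical = 6.251. Reject H₀.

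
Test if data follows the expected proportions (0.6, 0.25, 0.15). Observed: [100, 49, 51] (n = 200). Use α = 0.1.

Expected: [120.0, 50.0, 30.0]. χ² = 18.053. df = 2, critical = 4.605. Reject H₀.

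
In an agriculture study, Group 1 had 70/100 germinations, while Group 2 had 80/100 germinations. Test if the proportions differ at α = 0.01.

p̂₁ = 0.7, p̂₂ = 0.8, pooled p̂ = 0.75. z = -1.633. Critical: ±2.576. Fail to reject H₀.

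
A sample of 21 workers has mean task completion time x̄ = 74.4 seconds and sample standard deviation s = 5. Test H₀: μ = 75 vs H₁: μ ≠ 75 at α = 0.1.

t = (x̄ - μ₀)/(s/√n) = (74.4 - 75)/(5/√21) = -0.55. df = 20, critical t = ±1.725. Fail to reject H₀.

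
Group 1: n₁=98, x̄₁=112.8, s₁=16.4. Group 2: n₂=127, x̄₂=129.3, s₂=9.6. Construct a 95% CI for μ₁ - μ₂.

Difference = -16.5. SE = √(16.4²/98 + 9.6²/127) = 1.863. CI = (-20.15, -12.85)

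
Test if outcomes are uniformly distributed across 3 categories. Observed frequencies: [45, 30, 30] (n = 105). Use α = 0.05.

Expected = 35 each. χ² = Σ(O-E)²/E = 4.286. df = 2, critical value = 5.991. Fail to reject H₀.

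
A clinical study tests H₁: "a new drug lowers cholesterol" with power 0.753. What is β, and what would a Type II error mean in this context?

β = 1 - power = 1 - 0.753 = 0.247. A Type II error is failing to reject H₀ when H₀ is false (false negative) — here, failing to conclude that a new drug lowers cholesterol when in fact it is true. Consequence: shelving an effective drug — patients miss out on a treatment that would have helped.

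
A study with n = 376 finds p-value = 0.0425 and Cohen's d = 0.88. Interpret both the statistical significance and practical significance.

Statistically significant (p = 0.0425 < 0.05). Cohen's d = 0.88 indicates a large effect size. Both statistical and practical significance should be considered.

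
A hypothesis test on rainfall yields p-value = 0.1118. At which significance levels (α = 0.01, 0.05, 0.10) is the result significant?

p = 0.1118. Not significant at any of the given levels.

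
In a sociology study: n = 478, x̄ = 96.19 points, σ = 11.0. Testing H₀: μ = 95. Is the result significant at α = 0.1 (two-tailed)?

z = (96.19 - 95)/(11.0/√478) = 2.365. Since |z| > 1.645, significant at α = 0.1.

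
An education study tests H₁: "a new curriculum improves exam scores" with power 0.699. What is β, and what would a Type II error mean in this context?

β = 1 - power = 1 - 0.699 = 0.301. A Type II error is failing to reject H₀ when H₀ is false (false negative) — here, failing to conclude that a new curriculum improves exam scores when in fact it is true. Consequence: keeping the old curriculum when the new one would have helped students.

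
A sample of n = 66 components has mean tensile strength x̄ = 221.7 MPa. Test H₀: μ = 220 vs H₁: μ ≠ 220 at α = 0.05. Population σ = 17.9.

z = (x̄ - μ₀)/(σ/√n) = (221.7 - 220)/(17.9/√66) = 0.772. Critical value: ±1.96. Since |0.772| ≤ 1.96, Fail to reject H₀.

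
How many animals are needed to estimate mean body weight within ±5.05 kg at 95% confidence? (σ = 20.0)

n = (z*σ/E)² = (1.96×20.0/5.05)² = 60.3 → n = 61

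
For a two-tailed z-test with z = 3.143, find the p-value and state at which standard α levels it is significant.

p = 2·P(Z > |3.143|) = 2·(1 - Φ(3.143)) ≈ 0.0017. Significant at α = 0.1; Significant at α = 0.05; Significant at α = 0.01.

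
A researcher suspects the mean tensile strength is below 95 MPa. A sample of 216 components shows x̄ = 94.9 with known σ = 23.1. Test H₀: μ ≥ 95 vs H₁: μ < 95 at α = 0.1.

z = -0.064. Critical value: -1.28. Fail to reject H₀.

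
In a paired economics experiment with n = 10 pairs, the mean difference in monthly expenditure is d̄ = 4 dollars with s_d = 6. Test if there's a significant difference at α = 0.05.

t = d̄/(s_d/√n) = 4/(6/√10) = 2.108. df = 9, critical t = ±2.262. Fail to reject H₀.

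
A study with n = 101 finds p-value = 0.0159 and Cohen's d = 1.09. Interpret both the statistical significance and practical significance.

Statistically significant (p = 0.0159 < 0.05). Cohen's d = 1.09 indicates a large effect size. Both statistical and practical significance should be considered.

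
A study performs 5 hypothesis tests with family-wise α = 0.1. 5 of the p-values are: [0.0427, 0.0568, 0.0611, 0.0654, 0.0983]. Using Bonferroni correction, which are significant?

Bonferroni α = 0.1/5 = 0.02. None of the given p-values are significant.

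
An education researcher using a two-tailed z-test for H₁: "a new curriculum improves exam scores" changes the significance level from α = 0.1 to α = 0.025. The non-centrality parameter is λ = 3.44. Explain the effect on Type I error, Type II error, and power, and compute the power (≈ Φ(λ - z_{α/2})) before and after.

Decreasing α from 0.1 to 0.025:
• Type I error rate decreases (α is the Type I rate by definition).
• Critical value moves from z_{α/2} = 1.645 to 2.241, so power = Φ(λ - z_{α/2}) goes from Φ(3.44 - 1.645) = 0.964 to Φ(3.44 - 2.241) = 0.885.
• Type II error rate β = 1 - power therefore increases (0.036 → 0.115).
Appropriate when false positives are costly — here, adopting a curriculum that gives no real benefit — disruption for nothing.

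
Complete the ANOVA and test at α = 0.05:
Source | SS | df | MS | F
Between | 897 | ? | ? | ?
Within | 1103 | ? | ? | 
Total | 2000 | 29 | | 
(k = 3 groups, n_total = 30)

df_between = 2, df_within = 27. MS_between = 448.5, MS_within = 40.85. F = 10.979, F_crit ≈ 3.354. Reject H₀.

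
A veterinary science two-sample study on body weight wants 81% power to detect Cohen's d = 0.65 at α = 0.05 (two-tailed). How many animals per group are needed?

z_{α/2} = 1.96, z_β = Φ⁻¹(0.81) = 0.878. For medium effect (d = 0.65): n per group = 2(z_{α/2} + z_β)²/d² = 2(1.96 + 0.878)²/0.65² = 38.1 → 39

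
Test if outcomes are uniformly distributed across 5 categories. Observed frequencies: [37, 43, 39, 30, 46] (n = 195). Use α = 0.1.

Expected = 39 each. χ² = Σ(O-E)²/E = 3.846. df = 4, critical value = 7.779. Fail to reject H₀.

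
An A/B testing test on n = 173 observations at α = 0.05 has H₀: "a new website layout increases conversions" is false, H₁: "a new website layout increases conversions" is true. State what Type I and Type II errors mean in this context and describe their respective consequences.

Type I (false positive): concluding that a new website layout increases conversions when it is not — rolling out a layout that doesn't actually help — wasted engineering effort. Type II (false negative): failing to conclude that a new website layout increases conversions when it is — discarding a layout that would have improved conversions — lost revenue. Which is costlier depends on domain priorities and is a judgement call rather than a statistical fact.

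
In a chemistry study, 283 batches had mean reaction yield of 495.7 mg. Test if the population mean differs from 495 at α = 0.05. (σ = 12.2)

z = (x̄ - μ₀)/(σ/√n) = (495.7 - 495)/(12.2/√283) = 0.965. Critical value: ±1.96. Since |0.965| ≤ 1.96, Fail to reject H₀.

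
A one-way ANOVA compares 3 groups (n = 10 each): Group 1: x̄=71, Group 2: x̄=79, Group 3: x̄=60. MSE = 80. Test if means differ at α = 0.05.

Grand mean = 70.0. SS_between = 1820.0, MS_between = 910.0. F = 11.375, F_crit ≈ 3.354. Reject H₀.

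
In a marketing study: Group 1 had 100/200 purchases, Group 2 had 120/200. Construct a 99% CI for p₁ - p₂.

p̂₁ = 0.5, p̂₂ = 0.6. Difference = -0.1. CI = (-0.228, 0.028)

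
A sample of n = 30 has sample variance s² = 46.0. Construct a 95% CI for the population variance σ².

df = 29. χ²_{0.025} = 45.722, χ²_{0.975} = 16.047. CI for σ² = ((n-1)s²/χ²_{α/2}, (n-1)s²/χ²_{1-α/2}) = (29·46.0/45.722, 29·46.0/16.047) = (29.18, 83.13)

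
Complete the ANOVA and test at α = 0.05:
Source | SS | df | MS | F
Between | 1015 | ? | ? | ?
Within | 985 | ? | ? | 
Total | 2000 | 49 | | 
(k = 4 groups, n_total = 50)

df_between = 3, df_within = 46. MS_between = 338.33, MS_within = 21.41. F = 15.8, F_crit ≈ 2.807. Reject H₀.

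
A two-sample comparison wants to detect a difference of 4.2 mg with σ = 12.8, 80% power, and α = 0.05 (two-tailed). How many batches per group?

n per group = 2(z_α/2 + z_β)²σ²/d² = 2×(1.96 + 0.84)²×12.8²/4.2² = 145.6 → n = 146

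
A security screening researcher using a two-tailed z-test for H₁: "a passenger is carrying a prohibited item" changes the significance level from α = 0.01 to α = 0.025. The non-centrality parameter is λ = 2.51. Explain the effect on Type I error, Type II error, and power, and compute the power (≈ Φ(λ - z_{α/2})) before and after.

Increasing α from 0.01 to 0.025:
• Type I error rate increases (α is the Type I rate by definition).
• Critical value moves from z_{α/2} = 2.576 to 2.241, so power = Φ(λ - z_{α/2}) goes from Φ(2.51 - 2.576) = 0.474 to Φ(2.51 - 2.241) = 0.606.
• Type II error rate β = 1 - power therefore decreases (0.526 → 0.394).
Appropriate when false negatives are costly — here, letting a prohibited item through — security breach.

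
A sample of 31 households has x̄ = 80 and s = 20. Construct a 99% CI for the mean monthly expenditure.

CI = x̄ ± t*(s/√n) = 80 ± 2.75(20/√31) = (70.12, 89.88)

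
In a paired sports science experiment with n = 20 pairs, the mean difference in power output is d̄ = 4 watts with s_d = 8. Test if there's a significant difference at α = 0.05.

t = d̄/(s_d/√n) = 4/(8/√20) = 2.236. df = 19, critical t = ±2.093. Reject H₀.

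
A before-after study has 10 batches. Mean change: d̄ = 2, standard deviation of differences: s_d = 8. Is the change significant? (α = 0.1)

t = d̄/(s_d/√n) = 2/(8/√10) = 0.791. df = 9, critical t = ±1.833. Fail to reject H₀.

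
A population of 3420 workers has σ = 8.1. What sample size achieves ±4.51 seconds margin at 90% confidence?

Without FPC: n₀ = (1.645×8.1/4.51)² = 8.729. With FPC: n = n₀N/(n₀+N-1) = 8.7 → n = 9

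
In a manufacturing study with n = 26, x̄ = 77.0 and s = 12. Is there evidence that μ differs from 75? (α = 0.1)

t = (x̄ - μ₀)/(s/√n) = (77.0 - 75)/(12/√26) = 0.85. df = 25, critical t = ±1.708. Fail to reject H₀.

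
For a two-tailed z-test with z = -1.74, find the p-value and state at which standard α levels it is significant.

p = 2·P(Z > |-1.74|) = 2·(1 - Φ(1.74)) ≈ 0.0819. Significant at α = 0.1.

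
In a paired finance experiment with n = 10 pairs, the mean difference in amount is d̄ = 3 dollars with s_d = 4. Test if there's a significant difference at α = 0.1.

t = d̄/(s_d/√n) = 3/(4/√10) = 2.372. df = 9, critical t = ±1.833. Reject H₀.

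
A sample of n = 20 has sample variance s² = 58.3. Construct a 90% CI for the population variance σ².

df = 19. χ²_{0.05} = 30.144, χ²_{0.95} = 10.117. CI for σ² = ((n-1)s²/χ²_{α/2}, (n-1)s²/χ²_{1-α/2}) = (19·58.3/30.144, 19·58.3/10.117) = (36.75, 109.49)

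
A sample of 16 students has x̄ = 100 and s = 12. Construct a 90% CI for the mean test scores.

CI = x̄ ± t*(s/√n) = 100 ± 1.753(12/√16) = (94.74, 105.26)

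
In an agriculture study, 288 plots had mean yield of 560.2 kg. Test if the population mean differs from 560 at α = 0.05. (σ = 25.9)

z = (x̄ - μ₀)/(σ/√n) = (560.2 - 560)/(25.9/√288) = 0.131. Critical value: ±1.96. Since |0.131| ≤ 1.96, Fail to reject H₀.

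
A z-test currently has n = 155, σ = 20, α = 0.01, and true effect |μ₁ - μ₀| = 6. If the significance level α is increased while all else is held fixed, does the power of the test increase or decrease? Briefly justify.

Power increases: a larger α lowers the critical value, so more of the H₁ sampling distribution falls in the rejection region.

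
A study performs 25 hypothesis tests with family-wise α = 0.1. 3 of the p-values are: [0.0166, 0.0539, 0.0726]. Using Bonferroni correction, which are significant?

Bonferroni α = 0.1/25 = 0.004. None of the given p-values are significant.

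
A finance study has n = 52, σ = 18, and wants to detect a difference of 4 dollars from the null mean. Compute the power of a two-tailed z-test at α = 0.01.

SE = σ/√n = 18/√52 = 2.496. Non-centrality λ = d/SE = 4/2.496 = 1.602. Power ≈ Φ(λ - z_{α/2}) = Φ(1.602 - 2.576) = Φ(-0.974) = 0.165.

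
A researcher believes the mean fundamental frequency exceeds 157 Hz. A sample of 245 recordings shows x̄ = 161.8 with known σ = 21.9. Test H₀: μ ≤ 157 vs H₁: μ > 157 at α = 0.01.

z = 3.431. Critical value: 2.33. Reject H₀.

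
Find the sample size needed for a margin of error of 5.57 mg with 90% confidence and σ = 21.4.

n = (z*σ/E)² = (1.645×21.4/5.57)² = 39.9 → n = 40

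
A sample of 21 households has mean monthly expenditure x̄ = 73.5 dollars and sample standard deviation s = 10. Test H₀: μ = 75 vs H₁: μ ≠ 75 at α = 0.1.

t = (x̄ - μ₀)/(s/√n) = (73.5 - 75)/(10/√21) = -0.687. df = 20, critical t = ±1.725. Fail to reject H₀.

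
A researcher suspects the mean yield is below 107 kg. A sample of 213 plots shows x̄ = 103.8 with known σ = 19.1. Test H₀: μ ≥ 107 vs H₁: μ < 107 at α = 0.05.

z = -2.445. Critical value: -1.645. Reject H₀.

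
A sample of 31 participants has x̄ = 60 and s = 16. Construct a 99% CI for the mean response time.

CI = x̄ ± t*(s/√n) = 60 ± 2.75(16/√31) = (52.1, 67.9)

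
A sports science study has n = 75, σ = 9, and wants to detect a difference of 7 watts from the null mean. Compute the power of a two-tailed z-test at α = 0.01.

SE = σ/√n = 9/√75 = 1.039. Non-centrality λ = d/SE = 7/1.039 = 6.736. Power ≈ Φ(λ - z_{α/2}) = Φ(6.736 - 2.576) = Φ(4.16) = 1.0.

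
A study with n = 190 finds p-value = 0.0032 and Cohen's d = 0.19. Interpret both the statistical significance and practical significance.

Statistically significant (p = 0.0032 < 0.05). Cohen's d = 0.19 indicates a very small effect size. Both statistical and practical significance should be considered.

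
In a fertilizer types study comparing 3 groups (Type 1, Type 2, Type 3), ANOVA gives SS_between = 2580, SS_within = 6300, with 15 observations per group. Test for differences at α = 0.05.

df_between = 2, df_within = 42. F = MS_between/MS_within = 1290.0/150.0 = 8.6. F_crit ≈ 3.22. Reject H₀. At least one mean differs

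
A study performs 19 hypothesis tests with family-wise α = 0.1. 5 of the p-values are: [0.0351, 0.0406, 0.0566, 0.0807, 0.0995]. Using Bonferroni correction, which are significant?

Bonferroni α = 0.1/19 = 0.00526. None of the given p-values are significant.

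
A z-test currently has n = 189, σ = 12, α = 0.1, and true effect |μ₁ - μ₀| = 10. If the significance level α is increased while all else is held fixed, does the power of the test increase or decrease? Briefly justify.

Power increases: a larger α lowers the critical value, so more of the H₁ sampling distribution falls in the rejection region.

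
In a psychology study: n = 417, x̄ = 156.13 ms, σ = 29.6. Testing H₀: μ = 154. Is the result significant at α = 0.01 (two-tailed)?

z = (156.13 - 154)/(29.6/√417) = 1.469. Since |z| ≤ 2.576, not significant at α = 0.01.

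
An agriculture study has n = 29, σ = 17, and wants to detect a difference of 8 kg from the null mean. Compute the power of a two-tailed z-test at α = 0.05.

SE = σ/√n = 17/√29 = 3.157. Non-centrality λ = d/SE = 8/3.157 = 2.534. Power ≈ Φ(λ - z_{α/2}) = Φ(2.534 - 1.96) = Φ(0.574) = 0.717.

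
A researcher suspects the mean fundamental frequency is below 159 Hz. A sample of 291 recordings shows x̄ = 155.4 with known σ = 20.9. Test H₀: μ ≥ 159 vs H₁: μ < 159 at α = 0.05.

z = -2.938. Critical value: -1.645. Reject H₀.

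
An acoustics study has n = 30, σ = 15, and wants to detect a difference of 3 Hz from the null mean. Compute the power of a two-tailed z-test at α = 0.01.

SE = σ/√n = 15/√30 = 2.739. Non-centrality λ = d/SE = 3/2.739 = 1.095. Power ≈ Φ(λ - z_{α/2}) = Φ(1.095 - 2.576) = Φ(-1.481) = 0.069.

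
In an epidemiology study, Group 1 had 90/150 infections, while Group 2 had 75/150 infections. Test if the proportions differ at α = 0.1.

p̂₁ = 0.6, p̂₂ = 0.5, pooled p̂ = 0.55. z = 1.741. Critical: ±1.645. Reject H₀.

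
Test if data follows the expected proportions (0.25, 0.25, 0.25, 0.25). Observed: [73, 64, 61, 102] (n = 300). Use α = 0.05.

Expected: [75.0, 75.0, 75.0, 75.0]. χ² = 14.0. df = 3, critical = 7.815. Reject H₀.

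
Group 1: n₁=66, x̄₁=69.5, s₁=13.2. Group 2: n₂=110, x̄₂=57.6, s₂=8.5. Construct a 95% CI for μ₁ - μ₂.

Difference = 11.9. SE = √(13.2²/66 + 8.5²/110) = 1.816. CI = (8.34, 15.46)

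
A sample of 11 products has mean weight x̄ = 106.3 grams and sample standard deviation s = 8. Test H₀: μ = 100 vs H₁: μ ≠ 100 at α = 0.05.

t = (x̄ - μ₀)/(s/√n) = (106.3 - 100)/(8/√11) = 2.612. df = 10, critical t = ±2.228. Reject H₀.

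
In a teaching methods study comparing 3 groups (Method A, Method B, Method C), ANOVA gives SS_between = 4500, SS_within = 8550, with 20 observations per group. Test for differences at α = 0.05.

df_between = 2, df_within = 57. F = MS_between/MS_within = 2250.0/150.0 = 15.0. F_crit ≈ 3.159. Reject H₀. At least one mean differs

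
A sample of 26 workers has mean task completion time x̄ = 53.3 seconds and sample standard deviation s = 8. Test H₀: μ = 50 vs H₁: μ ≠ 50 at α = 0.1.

t = (x̄ - μ₀)/(s/√n) = (53.3 - 50)/(8/√26) = 2.103. df = 25, critical t = ±1.708. Reject H₀.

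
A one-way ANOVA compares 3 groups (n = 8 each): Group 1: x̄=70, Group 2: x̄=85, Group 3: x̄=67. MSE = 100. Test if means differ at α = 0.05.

Grand mean = 74.0. SS_between = 1488.0, MS_between = 744.0. F = 7.44, F_crit ≈ 3.467. Reject H₀.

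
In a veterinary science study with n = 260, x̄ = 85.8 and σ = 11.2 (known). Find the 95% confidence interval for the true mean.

CI = x̄ ± z*(σ/√n) = 85.8 ± 1.96(11.2/√260) = 85.8 ± 1.36 = (84.44, 87.16)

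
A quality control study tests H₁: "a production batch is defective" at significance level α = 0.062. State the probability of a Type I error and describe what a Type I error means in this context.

P(Type I error) = α = 0.062. A Type I error is rejecting H₀ when H₀ is actually true (false positive) — here, concluding that a production batch is defective when in fact this is not the case. Consequence: scrapping a good batch — wasted material and cost for no reason.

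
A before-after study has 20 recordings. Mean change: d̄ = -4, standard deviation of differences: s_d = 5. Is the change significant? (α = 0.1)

t = d̄/(s_d/√n) = -4/(5/√20) = -3.578. df = 19, critical t = ±1.729. Reject H₀.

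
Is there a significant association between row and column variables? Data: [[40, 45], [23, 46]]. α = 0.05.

χ² = 2.968. df = 1, critical = 3.841. Fail to reject H₀. No evidence of dependence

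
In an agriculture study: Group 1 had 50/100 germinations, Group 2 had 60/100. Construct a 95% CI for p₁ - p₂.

p̂₁ = 0.5, p̂₂ = 0.6. Difference = -0.1. CI = (-0.237, 0.037)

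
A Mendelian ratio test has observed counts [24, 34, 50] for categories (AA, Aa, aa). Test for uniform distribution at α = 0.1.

Expected = 36 each. χ² = Σ(O-E)²/E = 9.556. df = 2, critical value = 4.605. Reject H₀.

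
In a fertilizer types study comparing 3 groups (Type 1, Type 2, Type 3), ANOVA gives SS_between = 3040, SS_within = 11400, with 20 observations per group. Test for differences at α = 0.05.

df_between = 2, df_within = 57. F = MS_between/MS_within = 1520.0/200.0 = 7.6. F_crit ≈ 3.159. Reject H₀. At least one mean differs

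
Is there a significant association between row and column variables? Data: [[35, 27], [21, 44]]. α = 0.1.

χ² = 7.504. df = 1, critical = 2.706. Reject H₀. Variables are dependent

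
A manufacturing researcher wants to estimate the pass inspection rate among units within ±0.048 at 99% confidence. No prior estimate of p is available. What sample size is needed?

Conservative approach: use p = 0.5 (maximizes p(1-p) = 0.25). n = z²(0.25)/E² = 2.576²×0.25/0.048² = 720.03 → n = 721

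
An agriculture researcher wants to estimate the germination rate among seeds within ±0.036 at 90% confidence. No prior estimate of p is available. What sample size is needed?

Conservative approach: use p = 0.5 (maximizes p(1-p) = 0.25). n = z²(0.25)/E² = 1.645²×0.25/0.036² = 522.0 → n = 522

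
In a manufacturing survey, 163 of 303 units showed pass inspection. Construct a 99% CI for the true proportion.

p̂ = 0.538. CI = p̂ ± z*√(p̂(1-p̂)/n) = (0.464, 0.612)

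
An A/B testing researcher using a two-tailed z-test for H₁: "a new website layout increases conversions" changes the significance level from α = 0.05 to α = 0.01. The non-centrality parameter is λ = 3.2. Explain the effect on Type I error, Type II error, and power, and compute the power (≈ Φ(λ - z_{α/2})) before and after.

Decreasing α from 0.05 to 0.01:
• Type I error rate decreases (α is the Type I rate by definition).
• Critical value moves from z_{α/2} = 1.96 to 2.576, so power = Φ(λ - z_{α/2}) goes from Φ(3.2 - 1.96) = 0.893 to Φ(3.2 - 2.576) = 0.734.
• Type II error rate β = 1 - power therefore increases (0.107 → 0.266).
Appropriate when false positives are costly — here, rolling out a layout that doesn't actually help — wasted engineering effort.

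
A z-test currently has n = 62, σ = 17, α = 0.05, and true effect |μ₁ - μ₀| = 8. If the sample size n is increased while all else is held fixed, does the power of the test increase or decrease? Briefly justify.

Power increases: a larger n shrinks the standard error σ/√n, moving the sampling distribution under H₁ further from the critical value.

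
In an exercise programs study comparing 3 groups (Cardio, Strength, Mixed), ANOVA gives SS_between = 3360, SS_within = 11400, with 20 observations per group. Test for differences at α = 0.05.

df_between = 2, df_within = 57. F = MS_between/MS_within = 1680.0/200.0 = 8.4. F_crit ≈ 3.159. Reject H₀. At least one mean differs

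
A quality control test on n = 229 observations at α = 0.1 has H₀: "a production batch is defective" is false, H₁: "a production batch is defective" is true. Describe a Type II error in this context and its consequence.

Type II error: failing to reject H₀ when it is false — concluding that a production batch is defective is not supported when in fact it is. Consequence: shipping a defective batch — faulty products reach customers.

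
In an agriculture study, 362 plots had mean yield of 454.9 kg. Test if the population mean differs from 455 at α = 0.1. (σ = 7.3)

z = (x̄ - μ₀)/(σ/√n) = (454.9 - 455)/(7.3/√362) = -0.261. Critical value: ±1.645. Since |-0.261| ≤ 1.645, Fail to reject H₀.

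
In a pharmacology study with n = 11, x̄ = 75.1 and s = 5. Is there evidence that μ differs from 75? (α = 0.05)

t = (x̄ - μ₀)/(s/√n) = (75.1 - 75)/(5/√11) = 0.066. df = 10, critical t = ±2.228. Fail to reject H₀.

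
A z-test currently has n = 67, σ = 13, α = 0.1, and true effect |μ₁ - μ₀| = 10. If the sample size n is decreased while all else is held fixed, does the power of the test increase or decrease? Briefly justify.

Power decreases: a smaller n inflates the standard error σ/√n, pulling the sampling distribution under H₁ back toward the critical value.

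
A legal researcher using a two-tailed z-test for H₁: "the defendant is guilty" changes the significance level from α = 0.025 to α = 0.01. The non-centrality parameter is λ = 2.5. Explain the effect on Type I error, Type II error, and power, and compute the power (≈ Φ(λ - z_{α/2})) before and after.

Decreasing α from 0.025 to 0.01:
• Type I error rate decreases (α is the Type I rate by definition).
• Critical value moves from z_{α/2} = 2.241 to 2.576, so power = Φ(λ - z_{α/2}) goes from Φ(2.5 - 2.241) = 0.602 to Φ(2.5 - 2.576) = 0.47.
• Type II error rate β = 1 - power therefore increases (0.398 → 0.53).
Appropriate when false positives are costly — here, convicting an innocent person.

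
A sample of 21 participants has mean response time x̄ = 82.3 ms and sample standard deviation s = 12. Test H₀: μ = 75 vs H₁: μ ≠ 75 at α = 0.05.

t = (x̄ - μ₀)/(s/√n) = (82.3 - 75)/(12/√21) = 2.788. df = 20, critical t = ±2.086. Reject H₀.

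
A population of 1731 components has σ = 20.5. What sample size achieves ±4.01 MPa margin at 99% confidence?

Without FPC: n₀ = (2.576×20.5/4.01)² = 173.425. With FPC: n = n₀N/(n₀+N-1) = 157.7 → n = 158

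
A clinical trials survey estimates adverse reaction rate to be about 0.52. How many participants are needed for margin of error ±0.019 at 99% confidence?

n = z²p(1-p)/E² = 2.576²×0.52×0.48/0.019² = 4588.1 → n = 4589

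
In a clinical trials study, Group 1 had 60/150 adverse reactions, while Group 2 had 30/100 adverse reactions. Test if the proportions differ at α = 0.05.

p̂₁ = 0.4, p̂₂ = 0.3, pooled p̂ = 0.36. z = 1.614. Critical: ±1.96. Fail to reject H₀.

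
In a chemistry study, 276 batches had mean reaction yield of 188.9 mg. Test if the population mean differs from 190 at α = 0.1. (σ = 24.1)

z = (x̄ - μ₀)/(σ/√n) = (188.9 - 190)/(24.1/√276) = -0.758. Critical value: ±1.645. Since |-0.758| ≤ 1.645, Fail to reject H₀.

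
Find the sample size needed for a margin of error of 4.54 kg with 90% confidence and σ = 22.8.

n = (z*σ/E)² = (1.645×22.8/4.54)² = 68.2 → n = 69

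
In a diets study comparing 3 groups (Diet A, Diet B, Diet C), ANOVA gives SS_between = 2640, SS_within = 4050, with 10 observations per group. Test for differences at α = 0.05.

df_between = 2, df_within = 27. F = MS_between/MS_within = 1320.0/150.0 = 8.8. F_crit ≈ 3.354. Reject H₀. At least one mean differs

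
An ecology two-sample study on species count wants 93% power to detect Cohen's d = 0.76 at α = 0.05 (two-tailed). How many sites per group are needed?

z_{α/2} = 1.96, z_β = Φ⁻¹(0.93) = 1.476. For medium effect (d = 0.76): n per group = 2(z_{α/2} + z_β)²/d² = 2(1.96 + 1.476)²/0.76² = 40.9 → 41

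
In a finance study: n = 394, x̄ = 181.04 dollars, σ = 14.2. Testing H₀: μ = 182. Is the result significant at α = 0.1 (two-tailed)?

z = (181.04 - 182)/(14.2/√394) = -1.342. Since |z| ≤ 1.645, not significant at α = 0.1.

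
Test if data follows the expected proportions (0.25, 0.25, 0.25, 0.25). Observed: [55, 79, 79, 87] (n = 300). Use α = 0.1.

Expected: [75.0, 75.0, 75.0, 75.0]. χ² = 7.68. df = 3, critical = 6.251. Reject H₀.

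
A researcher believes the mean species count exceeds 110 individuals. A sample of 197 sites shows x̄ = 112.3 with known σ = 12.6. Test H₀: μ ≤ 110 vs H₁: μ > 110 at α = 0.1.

z = 2.562. Critical value: 1.28. Reject H₀.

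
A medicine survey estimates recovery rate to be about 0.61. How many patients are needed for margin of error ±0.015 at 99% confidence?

n = z²p(1-p)/E² = 2.576²×0.61×0.39/0.015² = 7016.2 → n = 7017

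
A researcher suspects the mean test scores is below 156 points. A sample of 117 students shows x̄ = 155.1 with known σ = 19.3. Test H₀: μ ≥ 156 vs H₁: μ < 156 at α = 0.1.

z = -0.504. Critical value: -1.28. Fail to reject H₀.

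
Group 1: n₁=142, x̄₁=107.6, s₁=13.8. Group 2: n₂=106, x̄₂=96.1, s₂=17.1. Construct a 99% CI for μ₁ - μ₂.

Difference = 11.5. SE = √(13.8²/142 + 17.1²/106) = 2.025. CI = (6.28, 16.72)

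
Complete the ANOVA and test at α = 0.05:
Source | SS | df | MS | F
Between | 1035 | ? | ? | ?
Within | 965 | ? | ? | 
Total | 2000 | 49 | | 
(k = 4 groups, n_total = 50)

df_between = 3, df_within = 46. MS_between = 345.0, MS_within = 20.98. F = 16.446, F_crit ≈ 2.807. Reject H₀.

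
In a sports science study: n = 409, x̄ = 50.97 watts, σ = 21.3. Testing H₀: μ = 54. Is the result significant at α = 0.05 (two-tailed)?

z = (50.97 - 54)/(21.3/√409) = -2.877. Since |z| > 1.96, significant at α = 0.05.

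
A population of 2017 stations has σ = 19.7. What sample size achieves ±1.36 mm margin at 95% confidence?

Without FPC: n₀ = (1.96×19.7/1.36)² = 806.059. With FPC: n = n₀N/(n₀+N-1) = 576.1 → n = 577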